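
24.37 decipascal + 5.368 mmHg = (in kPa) 0.7181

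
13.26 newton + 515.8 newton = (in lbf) 118.9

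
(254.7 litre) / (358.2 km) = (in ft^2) 7.654e-06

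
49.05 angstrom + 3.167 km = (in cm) 3.167e+05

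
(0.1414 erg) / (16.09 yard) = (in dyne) 9.611e-05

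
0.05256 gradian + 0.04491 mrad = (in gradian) 0.05542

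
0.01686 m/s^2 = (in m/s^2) 0.01686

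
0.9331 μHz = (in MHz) 9.331e-13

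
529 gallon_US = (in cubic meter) 2.002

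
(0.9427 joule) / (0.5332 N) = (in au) 1.182e-11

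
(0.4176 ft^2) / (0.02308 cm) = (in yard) 183.8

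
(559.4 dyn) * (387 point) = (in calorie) 0.0001825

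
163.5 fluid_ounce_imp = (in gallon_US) 1.227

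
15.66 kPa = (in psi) 2.271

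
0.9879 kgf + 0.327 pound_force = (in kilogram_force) 1.136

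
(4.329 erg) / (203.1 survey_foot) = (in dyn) 0.0006993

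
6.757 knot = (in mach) 0.01021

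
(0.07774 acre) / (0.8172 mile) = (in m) 0.2392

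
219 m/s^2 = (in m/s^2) 219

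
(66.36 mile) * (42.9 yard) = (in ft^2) 4.509e+07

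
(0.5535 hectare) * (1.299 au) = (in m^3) 1.076e+15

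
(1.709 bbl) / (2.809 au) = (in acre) 1.598e-16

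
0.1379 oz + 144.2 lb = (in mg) 6.541e+07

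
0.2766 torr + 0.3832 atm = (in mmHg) 291.5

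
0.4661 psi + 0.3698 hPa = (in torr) 24.38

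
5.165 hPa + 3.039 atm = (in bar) 3.084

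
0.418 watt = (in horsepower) 0.0005605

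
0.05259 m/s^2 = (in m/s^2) 0.05259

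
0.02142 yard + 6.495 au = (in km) 9.716e+08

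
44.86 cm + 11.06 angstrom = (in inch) 17.66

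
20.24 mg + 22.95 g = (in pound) 0.05064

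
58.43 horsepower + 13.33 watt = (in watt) 4.358e+04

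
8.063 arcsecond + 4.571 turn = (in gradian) 1828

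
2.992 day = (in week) 0.4274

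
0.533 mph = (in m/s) 0.2383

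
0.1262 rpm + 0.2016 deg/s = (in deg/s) 0.9588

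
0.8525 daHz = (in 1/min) 511.5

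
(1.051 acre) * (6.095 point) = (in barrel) 57.52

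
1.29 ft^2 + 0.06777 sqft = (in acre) 3.117e-05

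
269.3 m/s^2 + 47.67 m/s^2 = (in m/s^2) 317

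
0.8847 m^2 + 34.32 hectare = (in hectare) 34.32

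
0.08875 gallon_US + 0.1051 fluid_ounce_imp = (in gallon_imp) 0.07456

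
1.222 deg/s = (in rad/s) 0.02133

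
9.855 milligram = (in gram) 0.009855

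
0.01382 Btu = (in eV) 9.101e+19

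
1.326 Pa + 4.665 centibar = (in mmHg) 35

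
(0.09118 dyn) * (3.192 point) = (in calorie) 2.454e-10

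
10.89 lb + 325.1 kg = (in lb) 727.6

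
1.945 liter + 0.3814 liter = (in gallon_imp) 0.5117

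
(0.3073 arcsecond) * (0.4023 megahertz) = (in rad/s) 0.5994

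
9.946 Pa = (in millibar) 0.09946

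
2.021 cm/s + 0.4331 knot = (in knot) 0.4724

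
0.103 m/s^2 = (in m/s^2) 0.103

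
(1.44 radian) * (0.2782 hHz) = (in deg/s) 2295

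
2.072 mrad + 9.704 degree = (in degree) 9.823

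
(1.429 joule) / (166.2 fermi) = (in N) 8.598e+12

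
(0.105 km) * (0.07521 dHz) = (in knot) 1.535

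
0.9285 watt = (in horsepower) 0.001245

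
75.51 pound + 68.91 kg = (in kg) 103.2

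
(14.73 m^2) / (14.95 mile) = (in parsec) 1.984e-20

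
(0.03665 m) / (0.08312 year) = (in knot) 2.718e-08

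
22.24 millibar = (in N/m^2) 2224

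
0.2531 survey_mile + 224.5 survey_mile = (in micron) 3.617e+11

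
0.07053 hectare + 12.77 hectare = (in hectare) 12.84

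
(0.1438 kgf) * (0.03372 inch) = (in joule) 0.001208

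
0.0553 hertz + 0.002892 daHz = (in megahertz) 8.422e-08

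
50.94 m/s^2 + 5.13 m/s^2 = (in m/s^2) 56.07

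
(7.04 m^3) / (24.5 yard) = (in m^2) 0.3142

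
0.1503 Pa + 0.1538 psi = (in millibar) 10.61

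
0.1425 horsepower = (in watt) 106.3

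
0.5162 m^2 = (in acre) 0.0001276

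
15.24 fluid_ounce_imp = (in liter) 0.433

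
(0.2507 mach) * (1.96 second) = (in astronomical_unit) 1.118e-09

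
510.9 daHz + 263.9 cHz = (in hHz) 51.12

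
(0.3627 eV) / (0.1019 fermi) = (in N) 0.0005703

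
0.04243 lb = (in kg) 0.01925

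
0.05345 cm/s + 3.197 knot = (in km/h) 5.923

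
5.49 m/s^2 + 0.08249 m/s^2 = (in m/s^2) 5.572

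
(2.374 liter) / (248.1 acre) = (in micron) 0.002364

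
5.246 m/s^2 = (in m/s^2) 5.246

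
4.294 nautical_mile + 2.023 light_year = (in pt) 5.425e+19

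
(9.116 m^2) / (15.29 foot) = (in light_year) 2.068e-16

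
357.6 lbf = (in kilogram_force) 162.2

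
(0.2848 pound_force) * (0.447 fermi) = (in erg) 5.663e-09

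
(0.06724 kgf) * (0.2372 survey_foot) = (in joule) 0.04767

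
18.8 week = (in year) 0.3605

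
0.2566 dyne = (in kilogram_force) 2.617e-07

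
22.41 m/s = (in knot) 43.56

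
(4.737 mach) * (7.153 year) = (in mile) 2.261e+08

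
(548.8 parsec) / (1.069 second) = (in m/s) 1.584e+19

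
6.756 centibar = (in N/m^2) 6756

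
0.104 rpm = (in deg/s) 0.624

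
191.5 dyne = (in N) 0.001915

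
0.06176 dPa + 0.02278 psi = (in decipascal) 1571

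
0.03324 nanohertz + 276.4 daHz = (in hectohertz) 27.64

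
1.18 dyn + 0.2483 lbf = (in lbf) 0.2483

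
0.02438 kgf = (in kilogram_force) 0.02438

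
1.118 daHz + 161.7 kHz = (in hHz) 1617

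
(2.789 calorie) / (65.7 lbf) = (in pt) 113.2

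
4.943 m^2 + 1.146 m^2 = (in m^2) 6.089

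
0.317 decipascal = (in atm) 3.129e-07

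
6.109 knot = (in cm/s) 314.3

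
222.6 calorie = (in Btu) 0.8828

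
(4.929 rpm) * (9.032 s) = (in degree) 267.1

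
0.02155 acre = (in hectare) 0.008721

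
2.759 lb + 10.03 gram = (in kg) 1.261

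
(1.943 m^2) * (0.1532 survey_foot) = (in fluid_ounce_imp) 3193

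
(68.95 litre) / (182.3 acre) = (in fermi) 9.346e+07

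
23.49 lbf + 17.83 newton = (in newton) 122.3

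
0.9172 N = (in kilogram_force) 0.09353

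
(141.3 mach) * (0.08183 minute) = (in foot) 7.75e+05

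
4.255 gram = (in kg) 0.004255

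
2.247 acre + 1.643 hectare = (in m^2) 2.552e+04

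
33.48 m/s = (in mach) 0.09833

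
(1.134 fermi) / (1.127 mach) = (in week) 4.886e-24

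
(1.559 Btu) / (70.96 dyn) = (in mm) 2.318e+09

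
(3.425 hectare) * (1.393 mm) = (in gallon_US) 1.26e+04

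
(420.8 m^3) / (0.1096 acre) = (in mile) 0.0005895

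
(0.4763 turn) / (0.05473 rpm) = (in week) 0.0008634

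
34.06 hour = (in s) 1.226e+05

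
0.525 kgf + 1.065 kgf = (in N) 15.59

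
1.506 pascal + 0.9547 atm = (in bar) 0.9674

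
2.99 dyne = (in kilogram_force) 3.049e-06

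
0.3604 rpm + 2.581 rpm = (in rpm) 2.941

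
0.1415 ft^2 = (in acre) 3.248e-06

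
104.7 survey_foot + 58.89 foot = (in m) 49.86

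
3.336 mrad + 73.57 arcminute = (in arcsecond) 5102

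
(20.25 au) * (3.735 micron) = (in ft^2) 1.218e+08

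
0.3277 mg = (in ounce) 1.156e-05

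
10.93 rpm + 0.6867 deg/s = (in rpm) 11.04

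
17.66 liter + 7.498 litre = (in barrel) 0.1582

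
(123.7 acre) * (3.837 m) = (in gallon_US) 5.074e+08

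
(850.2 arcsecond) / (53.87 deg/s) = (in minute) 7.307e-05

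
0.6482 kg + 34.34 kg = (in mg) 3.499e+07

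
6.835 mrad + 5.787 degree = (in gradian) 6.865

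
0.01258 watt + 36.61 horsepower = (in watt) 2.73e+04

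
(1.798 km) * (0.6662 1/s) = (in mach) 3.518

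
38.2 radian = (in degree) 2189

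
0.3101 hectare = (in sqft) 3.338e+04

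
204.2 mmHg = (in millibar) 272.2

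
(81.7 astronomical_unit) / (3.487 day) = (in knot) 7.886e+07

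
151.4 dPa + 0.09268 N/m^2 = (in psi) 0.002209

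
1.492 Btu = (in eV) 9.825e+21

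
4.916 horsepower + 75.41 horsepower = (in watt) 5.99e+04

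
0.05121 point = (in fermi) 1.807e+10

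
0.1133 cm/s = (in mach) 3.327e-06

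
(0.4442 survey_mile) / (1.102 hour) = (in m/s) 0.1802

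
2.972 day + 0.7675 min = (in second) 2.568e+05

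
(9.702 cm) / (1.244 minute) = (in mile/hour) 0.002908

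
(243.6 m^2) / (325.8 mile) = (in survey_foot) 0.001524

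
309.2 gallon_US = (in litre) 1170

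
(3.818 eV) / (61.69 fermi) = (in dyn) 0.9916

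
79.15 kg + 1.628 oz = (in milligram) 7.92e+07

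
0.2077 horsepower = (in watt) 154.9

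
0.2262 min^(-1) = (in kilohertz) 3.77e-06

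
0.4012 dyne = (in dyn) 0.4012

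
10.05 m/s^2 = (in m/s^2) 10.05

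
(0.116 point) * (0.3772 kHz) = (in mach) 4.533e-05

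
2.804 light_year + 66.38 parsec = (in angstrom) 2.075e+28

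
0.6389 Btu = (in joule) 674.1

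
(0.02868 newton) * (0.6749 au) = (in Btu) 2.745e+06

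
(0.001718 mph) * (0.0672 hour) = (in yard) 0.2032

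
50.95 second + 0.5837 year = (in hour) 5113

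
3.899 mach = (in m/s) 1328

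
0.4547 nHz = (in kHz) 4.547e-13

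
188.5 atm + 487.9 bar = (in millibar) 6.789e+05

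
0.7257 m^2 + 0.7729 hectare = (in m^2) 7730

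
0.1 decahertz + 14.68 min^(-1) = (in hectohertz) 0.01245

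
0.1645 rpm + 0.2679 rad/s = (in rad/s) 0.2851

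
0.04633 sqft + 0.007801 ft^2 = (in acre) 1.243e-06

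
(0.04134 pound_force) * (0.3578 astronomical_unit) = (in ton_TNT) 2.353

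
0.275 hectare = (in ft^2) 2.96e+04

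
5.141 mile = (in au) 5.531e-08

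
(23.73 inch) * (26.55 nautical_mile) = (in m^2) 2.964e+04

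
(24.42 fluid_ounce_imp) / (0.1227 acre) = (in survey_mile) 8.683e-10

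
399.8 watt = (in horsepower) 0.5361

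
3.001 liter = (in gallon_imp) 0.6601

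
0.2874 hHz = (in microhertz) 2.874e+07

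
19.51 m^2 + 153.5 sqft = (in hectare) 0.003377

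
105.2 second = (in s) 105.2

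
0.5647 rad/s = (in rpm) 5.392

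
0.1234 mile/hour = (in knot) 0.1072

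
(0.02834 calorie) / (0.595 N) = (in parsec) 6.458e-18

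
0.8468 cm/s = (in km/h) 0.03048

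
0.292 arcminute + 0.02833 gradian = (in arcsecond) 109.3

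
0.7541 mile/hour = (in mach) 0.0009901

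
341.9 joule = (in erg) 3.419e+09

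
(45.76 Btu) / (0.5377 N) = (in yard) 9.819e+04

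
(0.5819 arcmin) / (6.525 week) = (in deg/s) 2.458e-09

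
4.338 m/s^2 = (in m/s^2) 4.338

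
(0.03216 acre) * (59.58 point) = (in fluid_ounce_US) 9.25e+04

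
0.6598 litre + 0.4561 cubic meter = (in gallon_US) 120.7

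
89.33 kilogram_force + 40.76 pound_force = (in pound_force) 237.7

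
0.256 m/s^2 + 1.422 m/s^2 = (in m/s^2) 1.678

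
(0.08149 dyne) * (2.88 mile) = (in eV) 2.357e+16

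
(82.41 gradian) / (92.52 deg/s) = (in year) 2.542e-08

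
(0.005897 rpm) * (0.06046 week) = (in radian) 22.58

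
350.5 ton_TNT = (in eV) 9.153e+30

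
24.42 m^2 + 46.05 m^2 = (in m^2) 70.47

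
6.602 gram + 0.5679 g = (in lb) 0.01581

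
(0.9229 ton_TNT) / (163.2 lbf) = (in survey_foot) 1.745e+07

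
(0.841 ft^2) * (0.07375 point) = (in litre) 0.002033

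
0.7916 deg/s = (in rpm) 0.1319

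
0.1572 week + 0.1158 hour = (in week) 0.1579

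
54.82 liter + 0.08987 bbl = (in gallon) 18.26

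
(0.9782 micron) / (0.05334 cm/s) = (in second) 0.001834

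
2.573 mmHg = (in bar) 0.00343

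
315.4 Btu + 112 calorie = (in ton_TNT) 7.964e-05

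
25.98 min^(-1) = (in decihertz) 4.33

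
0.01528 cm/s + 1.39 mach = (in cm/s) 4.733e+04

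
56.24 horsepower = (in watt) 4.194e+04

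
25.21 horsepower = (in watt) 1.88e+04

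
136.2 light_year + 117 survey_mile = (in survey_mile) 8.007e+14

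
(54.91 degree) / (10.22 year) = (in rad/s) 2.974e-09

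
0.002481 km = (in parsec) 8.04e-17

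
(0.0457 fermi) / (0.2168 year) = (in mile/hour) 1.495e-23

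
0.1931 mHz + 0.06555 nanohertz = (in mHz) 0.1931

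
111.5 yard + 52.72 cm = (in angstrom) 1.025e+12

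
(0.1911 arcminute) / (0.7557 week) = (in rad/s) 1.216e-10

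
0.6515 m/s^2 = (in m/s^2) 0.6515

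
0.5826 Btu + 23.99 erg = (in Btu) 0.5826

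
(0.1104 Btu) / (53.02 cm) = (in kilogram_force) 22.4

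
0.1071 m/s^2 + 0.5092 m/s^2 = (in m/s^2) 0.6163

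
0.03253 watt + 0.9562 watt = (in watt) 0.9887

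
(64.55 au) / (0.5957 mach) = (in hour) 1.322e+07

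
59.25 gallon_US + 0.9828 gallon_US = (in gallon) 60.23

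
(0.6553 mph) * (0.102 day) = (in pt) 7.318e+06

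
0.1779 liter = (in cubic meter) 0.0001779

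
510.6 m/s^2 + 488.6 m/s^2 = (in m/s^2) 999.2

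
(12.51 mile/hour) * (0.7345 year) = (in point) 3.672e+11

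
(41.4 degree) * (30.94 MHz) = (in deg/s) 1.281e+09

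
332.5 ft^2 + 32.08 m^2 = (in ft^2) 677.8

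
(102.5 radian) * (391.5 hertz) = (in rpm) 3.832e+05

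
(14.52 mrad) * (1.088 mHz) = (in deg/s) 0.0009051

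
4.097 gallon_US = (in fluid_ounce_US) 524.4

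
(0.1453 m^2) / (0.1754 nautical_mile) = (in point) 1.268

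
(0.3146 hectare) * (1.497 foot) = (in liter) 1.435e+06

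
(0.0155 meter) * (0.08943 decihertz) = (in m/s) 0.0001386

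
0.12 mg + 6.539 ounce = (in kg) 0.1854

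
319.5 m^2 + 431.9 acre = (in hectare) 174.8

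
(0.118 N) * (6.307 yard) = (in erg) 6.805e+06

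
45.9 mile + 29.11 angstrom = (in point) 2.094e+08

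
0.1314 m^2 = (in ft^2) 1.414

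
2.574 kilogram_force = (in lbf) 5.675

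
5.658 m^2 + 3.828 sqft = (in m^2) 6.014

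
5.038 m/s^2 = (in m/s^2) 5.038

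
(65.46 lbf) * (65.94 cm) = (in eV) 1.198e+21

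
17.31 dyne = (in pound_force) 3.891e-05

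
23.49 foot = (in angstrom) 7.16e+10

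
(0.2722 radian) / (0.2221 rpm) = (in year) 3.711e-07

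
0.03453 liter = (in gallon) 0.009122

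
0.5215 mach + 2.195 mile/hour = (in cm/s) 1.786e+04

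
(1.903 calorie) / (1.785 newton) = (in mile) 0.002772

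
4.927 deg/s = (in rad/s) 0.08599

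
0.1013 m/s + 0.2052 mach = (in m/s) 69.97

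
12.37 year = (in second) 3.901e+08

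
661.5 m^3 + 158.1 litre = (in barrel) 4162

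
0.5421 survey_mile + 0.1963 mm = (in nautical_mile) 0.4711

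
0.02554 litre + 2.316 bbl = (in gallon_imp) 81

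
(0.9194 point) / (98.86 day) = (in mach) 1.115e-13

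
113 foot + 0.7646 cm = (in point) 9.765e+04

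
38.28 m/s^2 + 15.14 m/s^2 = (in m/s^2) 53.42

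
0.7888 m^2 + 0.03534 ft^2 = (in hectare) 7.921e-05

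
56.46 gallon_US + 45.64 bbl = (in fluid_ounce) 2.526e+05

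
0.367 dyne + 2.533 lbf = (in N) 11.27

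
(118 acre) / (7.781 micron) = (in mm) 6.137e+13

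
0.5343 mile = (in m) 859.9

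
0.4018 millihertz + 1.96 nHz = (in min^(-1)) 0.02411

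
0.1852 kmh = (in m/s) 0.05144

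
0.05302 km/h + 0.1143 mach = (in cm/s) 3893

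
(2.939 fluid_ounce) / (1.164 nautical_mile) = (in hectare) 4.032e-12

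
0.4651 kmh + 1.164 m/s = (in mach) 0.003798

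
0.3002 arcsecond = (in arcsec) 0.3002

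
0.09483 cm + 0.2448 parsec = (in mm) 7.554e+18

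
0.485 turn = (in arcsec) 6.286e+05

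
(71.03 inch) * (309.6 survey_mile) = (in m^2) 8.989e+05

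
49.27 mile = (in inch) 3.122e+06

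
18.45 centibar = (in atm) 0.1821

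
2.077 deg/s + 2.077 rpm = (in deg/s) 14.54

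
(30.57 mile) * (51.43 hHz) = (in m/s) 2.53e+08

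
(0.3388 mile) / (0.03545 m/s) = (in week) 0.02543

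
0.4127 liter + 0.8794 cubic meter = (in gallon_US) 232.4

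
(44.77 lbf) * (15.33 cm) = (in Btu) 0.02894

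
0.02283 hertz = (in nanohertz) 2.283e+07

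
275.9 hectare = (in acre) 681.8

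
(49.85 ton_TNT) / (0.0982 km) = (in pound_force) 4.775e+08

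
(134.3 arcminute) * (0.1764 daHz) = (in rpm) 0.6581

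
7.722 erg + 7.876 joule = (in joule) 7.876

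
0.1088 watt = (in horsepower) 0.0001459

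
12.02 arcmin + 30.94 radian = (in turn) 4.925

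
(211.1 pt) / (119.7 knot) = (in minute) 2.016e-05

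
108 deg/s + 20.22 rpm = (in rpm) 38.22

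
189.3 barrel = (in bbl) 189.3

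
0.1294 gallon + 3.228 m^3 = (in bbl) 20.31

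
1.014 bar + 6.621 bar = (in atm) 7.535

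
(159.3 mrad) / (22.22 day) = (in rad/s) 8.298e-08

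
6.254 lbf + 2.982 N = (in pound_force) 6.924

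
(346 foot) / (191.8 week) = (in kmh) 3.273e-06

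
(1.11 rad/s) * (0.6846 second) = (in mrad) 759.9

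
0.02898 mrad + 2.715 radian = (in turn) 0.4321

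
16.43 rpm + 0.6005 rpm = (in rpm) 17.03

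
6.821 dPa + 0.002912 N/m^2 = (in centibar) 0.000685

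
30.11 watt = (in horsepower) 0.04038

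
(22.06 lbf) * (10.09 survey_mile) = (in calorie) 3.808e+05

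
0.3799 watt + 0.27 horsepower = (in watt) 201.7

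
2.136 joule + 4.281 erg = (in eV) 1.333e+19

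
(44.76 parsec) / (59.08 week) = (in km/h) 1.392e+11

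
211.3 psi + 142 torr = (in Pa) 1.476e+06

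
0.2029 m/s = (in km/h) 0.7304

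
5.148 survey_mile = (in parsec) 2.685e-13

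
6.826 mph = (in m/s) 3.051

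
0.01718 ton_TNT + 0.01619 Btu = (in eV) 4.486e+26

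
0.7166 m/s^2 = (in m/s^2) 0.7166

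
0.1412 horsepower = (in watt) 105.3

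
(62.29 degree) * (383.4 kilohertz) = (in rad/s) 4.168e+05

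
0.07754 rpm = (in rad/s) 0.00812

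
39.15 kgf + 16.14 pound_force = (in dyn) 4.557e+07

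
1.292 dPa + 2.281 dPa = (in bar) 3.573e-06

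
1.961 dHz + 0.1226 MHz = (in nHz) 1.226e+14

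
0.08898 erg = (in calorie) 2.127e-09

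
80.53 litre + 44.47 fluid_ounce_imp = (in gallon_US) 21.61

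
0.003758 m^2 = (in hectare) 3.758e-07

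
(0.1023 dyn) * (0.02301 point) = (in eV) 5.183e+07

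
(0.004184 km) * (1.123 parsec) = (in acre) 3.583e+13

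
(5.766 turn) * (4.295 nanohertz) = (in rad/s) 1.556e-07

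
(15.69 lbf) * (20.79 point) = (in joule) 0.5119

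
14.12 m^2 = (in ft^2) 152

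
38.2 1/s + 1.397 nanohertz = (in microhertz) 3.82e+07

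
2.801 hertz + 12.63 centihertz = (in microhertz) 2.927e+06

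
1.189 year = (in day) 434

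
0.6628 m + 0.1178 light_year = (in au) 7450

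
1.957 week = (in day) 13.7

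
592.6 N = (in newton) 592.6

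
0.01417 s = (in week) 2.343e-08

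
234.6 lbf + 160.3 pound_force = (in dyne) 1.757e+08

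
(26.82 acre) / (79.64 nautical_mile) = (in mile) 0.0004573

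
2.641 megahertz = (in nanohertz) 2.641e+15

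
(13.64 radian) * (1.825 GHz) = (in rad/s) 2.489e+10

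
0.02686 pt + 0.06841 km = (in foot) 224.4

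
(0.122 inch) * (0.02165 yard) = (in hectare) 6.135e-09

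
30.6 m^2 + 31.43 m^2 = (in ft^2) 667.7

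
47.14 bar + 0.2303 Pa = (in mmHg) 3.536e+04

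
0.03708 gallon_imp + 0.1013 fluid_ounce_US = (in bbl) 0.001079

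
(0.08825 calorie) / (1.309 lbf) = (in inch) 2.497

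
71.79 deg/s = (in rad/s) 1.253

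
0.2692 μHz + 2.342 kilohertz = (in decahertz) 234.2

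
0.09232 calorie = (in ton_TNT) 9.232e-11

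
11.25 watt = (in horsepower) 0.01509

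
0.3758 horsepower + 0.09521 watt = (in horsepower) 0.3759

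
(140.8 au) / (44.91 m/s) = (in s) 4.69e+11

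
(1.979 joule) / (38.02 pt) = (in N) 147.5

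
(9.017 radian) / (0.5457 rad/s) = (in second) 16.52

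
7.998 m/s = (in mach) 0.02349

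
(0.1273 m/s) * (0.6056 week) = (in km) 46.63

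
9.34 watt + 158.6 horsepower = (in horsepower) 158.6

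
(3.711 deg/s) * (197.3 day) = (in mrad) 1.104e+09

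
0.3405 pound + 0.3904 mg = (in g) 154.4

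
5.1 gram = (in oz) 0.1799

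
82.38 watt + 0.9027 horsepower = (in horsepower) 1.013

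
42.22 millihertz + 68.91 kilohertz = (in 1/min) 4.135e+06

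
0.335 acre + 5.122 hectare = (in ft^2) 5.659e+05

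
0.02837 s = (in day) 3.284e-07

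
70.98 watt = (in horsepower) 0.09519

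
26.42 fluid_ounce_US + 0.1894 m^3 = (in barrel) 1.196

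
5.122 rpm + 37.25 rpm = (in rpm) 42.37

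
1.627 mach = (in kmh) 1994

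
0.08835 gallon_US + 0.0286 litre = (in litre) 0.363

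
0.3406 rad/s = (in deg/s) 19.51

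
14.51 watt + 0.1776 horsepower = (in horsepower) 0.1971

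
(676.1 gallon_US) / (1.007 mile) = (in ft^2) 0.017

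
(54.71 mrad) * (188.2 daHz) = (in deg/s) 5899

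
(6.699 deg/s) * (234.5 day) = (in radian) 2.369e+06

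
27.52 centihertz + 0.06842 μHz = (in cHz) 27.52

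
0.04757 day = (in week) 0.006796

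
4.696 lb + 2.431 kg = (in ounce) 160.9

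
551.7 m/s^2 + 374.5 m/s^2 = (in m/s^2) 926.2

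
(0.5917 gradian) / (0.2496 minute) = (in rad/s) 0.0006206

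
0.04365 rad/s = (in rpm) 0.4168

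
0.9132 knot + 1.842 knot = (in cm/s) 141.7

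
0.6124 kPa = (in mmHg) 4.593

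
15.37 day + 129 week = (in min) 1.322e+06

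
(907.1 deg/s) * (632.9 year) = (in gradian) 2.012e+13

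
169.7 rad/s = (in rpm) 1621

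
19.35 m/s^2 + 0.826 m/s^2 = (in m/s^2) 20.18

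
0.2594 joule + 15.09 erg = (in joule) 0.2594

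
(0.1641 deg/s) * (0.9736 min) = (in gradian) 10.65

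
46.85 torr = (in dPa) 6.246e+04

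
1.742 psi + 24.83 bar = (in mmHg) 1.871e+04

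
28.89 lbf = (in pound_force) 28.89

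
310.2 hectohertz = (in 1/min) 1.861e+06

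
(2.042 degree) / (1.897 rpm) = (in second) 0.1794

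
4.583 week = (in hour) 769.9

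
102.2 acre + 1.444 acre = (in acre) 103.6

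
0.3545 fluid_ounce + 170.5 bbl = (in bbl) 170.5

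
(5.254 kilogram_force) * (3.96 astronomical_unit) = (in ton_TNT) 7295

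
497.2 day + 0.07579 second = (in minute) 7.16e+05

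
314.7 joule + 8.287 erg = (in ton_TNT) 7.522e-08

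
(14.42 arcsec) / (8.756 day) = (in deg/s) 5.295e-09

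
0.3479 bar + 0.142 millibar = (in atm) 0.3435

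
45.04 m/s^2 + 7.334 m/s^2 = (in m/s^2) 52.37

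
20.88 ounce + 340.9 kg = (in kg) 341.5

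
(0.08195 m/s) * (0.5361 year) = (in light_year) 1.464e-10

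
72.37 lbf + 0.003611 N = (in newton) 321.9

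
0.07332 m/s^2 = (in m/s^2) 0.07332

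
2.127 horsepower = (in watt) 1586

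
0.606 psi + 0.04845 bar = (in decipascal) 9.023e+04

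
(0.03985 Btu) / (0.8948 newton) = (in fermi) 4.699e+16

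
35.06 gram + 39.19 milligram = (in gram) 35.1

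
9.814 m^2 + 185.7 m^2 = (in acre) 0.04831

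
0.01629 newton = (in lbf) 0.003662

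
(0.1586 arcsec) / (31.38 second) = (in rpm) 2.34e-07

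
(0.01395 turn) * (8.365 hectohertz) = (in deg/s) 4201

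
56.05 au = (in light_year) 0.0008863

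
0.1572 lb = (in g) 71.3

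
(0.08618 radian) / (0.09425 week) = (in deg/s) 8.662e-05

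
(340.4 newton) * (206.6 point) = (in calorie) 5.93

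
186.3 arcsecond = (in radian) 0.0009032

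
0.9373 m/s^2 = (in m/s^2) 0.9373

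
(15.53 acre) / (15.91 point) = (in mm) 1.12e+10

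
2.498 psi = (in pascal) 1.722e+04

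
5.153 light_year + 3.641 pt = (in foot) 1.599e+17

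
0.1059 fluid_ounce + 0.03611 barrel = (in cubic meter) 0.005744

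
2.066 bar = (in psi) 29.96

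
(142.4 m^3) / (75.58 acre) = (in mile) 2.893e-07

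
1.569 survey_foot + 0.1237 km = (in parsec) 4.024e-15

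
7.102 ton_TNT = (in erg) 2.971e+17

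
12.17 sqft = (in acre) 0.0002794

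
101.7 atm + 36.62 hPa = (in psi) 1495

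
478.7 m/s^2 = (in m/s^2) 478.7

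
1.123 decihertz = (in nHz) 1.123e+08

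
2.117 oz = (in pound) 0.1323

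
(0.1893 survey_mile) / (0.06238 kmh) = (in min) 293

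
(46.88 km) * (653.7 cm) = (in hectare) 30.65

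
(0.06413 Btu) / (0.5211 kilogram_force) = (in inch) 521.3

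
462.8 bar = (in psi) 6712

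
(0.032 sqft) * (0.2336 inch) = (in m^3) 1.764e-05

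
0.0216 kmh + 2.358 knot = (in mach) 0.00358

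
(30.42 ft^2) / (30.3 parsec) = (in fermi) 0.003023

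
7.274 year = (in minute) 3.823e+06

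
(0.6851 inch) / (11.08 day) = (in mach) 5.338e-11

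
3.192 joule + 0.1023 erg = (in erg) 3.192e+07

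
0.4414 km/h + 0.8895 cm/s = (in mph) 0.2942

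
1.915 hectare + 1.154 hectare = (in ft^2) 3.303e+05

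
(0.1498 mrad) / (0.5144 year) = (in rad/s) 9.234e-12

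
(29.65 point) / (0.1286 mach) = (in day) 2.765e-09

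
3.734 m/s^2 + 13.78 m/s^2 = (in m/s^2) 17.51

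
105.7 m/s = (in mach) 0.3104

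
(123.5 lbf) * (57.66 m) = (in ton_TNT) 7.571e-06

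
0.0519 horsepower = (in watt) 38.7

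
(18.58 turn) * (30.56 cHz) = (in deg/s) 2044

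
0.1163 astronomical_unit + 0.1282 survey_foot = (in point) 4.932e+13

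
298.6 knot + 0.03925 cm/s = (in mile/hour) 343.6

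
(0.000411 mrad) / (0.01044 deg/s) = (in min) 3.759e-05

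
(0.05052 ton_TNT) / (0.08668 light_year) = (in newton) 2.578e-07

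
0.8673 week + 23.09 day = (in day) 29.16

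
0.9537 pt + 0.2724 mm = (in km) 6.088e-07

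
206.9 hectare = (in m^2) 2.069e+06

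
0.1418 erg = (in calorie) 3.389e-09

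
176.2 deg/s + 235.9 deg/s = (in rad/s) 7.193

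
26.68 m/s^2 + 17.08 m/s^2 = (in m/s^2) 43.76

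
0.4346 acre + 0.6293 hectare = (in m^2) 8052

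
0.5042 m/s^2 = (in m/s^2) 0.5042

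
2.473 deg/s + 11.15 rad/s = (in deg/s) 641.3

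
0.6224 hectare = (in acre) 1.538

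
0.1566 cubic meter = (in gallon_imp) 34.45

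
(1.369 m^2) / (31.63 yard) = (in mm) 47.33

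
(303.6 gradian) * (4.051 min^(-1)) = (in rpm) 3.075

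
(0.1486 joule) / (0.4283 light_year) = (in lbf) 8.244e-18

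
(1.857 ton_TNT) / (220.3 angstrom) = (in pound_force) 7.929e+16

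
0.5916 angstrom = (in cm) 5.916e-09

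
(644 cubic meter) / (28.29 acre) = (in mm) 5.625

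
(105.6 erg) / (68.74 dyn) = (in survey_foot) 0.0504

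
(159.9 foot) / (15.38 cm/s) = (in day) 0.003668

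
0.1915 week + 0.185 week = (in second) 2.277e+05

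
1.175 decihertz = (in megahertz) 1.175e-07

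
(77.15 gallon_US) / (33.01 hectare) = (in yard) 9.675e-07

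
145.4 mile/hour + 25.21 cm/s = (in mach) 0.1916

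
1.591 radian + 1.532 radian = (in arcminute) 1.074e+04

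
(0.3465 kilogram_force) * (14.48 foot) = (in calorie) 3.584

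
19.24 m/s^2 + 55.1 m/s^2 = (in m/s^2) 74.34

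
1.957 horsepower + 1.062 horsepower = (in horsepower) 3.019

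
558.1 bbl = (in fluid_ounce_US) 3e+06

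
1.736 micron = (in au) 1.16e-17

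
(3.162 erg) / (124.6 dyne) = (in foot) 0.0008326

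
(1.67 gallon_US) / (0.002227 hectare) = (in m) 0.0002839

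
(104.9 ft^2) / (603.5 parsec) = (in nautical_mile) 2.826e-22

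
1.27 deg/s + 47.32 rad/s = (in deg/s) 2713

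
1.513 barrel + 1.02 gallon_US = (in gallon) 64.57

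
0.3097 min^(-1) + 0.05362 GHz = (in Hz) 5.362e+07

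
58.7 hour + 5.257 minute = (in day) 2.449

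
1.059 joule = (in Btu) 0.001004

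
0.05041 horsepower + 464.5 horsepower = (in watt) 3.464e+05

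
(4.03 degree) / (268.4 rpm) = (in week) 4.138e-09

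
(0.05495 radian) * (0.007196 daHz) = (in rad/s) 0.003954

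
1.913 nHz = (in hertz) 1.913e-09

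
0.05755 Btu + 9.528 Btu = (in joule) 1.011e+04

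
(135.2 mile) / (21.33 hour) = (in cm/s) 283.4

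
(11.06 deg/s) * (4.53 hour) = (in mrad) 3.148e+06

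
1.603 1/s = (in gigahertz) 1.603e-09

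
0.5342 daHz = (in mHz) 5342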